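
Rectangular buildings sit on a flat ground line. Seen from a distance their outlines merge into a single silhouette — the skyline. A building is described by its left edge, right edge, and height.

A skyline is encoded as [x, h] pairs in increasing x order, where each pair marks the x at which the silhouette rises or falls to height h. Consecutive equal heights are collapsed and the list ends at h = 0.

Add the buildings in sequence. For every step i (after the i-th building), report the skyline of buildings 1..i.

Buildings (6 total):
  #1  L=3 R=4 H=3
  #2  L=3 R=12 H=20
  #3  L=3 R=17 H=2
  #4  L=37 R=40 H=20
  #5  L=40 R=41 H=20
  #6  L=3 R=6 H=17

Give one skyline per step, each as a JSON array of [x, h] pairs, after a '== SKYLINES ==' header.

== SKYLINES ==
[[3,3],[4,0]]
[[3,20],[12,0]]
[[3,20],[12,2],[17,0]]
[[3,20],[12,2],[17,0],[37,20],[40,0]]
[[3,20],[12,2],[17,0],[37,20],[41,0]]
[[3,20],[12,2],[17,0],[37,20],[41,0]]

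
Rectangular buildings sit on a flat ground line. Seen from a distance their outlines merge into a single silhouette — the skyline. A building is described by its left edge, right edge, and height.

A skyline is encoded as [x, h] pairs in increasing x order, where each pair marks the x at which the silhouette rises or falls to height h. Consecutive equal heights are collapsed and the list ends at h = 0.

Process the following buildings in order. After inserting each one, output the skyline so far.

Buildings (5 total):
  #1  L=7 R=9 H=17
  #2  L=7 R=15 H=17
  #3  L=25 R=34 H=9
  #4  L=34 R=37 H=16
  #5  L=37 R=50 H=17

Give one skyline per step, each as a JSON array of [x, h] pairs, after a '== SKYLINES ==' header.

== SKYLINES ==
[[7,17],[9,0]]
[[7,17],[15,0]]
[[7,17],[15,0],[25,9],[34,0]]
[[7,17],[15,0],[25,9],[34,16],[37,0]]
[[7,17],[15,0],[25,9],[34,16],[37,17],[50,0]]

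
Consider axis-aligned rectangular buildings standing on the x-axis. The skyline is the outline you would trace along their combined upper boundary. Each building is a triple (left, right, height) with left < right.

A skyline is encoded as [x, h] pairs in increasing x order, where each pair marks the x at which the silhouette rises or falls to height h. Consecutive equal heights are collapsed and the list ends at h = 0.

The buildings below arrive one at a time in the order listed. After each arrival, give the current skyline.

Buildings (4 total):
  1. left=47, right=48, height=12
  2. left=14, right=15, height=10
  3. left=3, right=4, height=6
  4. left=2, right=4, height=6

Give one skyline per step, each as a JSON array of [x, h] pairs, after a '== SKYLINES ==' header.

== SKYLINES ==
[[47,12],[48,0]]
[[14,10],[15,0],[47,12],[48,0]]
[[3,6],[4,0],[14,10],[15,0],[47,12],[48,0]]
[[2,6],[4,0],[14,10],[15,0],[47,12],[48,0]]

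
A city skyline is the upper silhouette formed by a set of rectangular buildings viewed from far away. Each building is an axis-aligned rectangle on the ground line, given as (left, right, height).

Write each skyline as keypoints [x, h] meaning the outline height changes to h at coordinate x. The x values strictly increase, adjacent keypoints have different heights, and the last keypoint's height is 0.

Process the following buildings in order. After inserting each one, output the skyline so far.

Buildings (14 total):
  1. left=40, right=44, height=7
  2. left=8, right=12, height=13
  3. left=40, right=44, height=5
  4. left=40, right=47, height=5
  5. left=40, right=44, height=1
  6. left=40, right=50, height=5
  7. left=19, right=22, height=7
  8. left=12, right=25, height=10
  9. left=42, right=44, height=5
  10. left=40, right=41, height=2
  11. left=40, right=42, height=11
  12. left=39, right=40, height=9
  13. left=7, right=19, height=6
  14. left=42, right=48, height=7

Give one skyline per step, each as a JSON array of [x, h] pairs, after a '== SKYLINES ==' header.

== SKYLINES ==
[[40,7],[44,0]]
[[8,13],[12,0],[40,7],[44,0]]
[[8,13],[12,0],[40,7],[44,0]]
[[8,13],[12,0],[40,7],[44,5],[47,0]]
[[8,13],[12,0],[40,7],[44,5],[47,0]]
[[8,13],[12,0],[40,7],[44,5],[50,0]]
[[8,13],[12,0],[19,7],[22,0],[40,7],[44,5],[50,0]]
[[8,13],[12,10],[25,0],[40,7],[44,5],[50,0]]
[[8,13],[12,10],[25,0],[40,7],[44,5],[50,0]]
[[8,13],[12,10],[25,0],[40,7],[44,5],[50,0]]
[[8,13],[12,10],[25,0],[40,11],[42,7],[44,5],[50,0]]
[[8,13],[12,10],[25,0],[39,9],[40,11],[42,7],[44,5],[50,0]]
[[7,6],[8,13],[12,10],[25,0],[39,9],[40,11],[42,7],[44,5],[50,0]]
[[7,6],[8,13],[12,10],[25,0],[39,9],[40,11],[42,7],[48,5],[50,0]]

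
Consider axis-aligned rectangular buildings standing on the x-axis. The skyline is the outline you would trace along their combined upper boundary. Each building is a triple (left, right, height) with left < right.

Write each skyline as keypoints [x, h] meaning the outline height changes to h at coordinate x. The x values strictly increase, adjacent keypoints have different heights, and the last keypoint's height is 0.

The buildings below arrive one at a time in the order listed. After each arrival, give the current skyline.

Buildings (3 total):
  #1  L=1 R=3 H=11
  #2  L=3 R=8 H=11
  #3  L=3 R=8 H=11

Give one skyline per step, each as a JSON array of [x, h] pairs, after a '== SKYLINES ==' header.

== SKYLINES ==
[[1,11],[3,0]]
[[1,11],[8,0]]
[[1,11],[8,0]]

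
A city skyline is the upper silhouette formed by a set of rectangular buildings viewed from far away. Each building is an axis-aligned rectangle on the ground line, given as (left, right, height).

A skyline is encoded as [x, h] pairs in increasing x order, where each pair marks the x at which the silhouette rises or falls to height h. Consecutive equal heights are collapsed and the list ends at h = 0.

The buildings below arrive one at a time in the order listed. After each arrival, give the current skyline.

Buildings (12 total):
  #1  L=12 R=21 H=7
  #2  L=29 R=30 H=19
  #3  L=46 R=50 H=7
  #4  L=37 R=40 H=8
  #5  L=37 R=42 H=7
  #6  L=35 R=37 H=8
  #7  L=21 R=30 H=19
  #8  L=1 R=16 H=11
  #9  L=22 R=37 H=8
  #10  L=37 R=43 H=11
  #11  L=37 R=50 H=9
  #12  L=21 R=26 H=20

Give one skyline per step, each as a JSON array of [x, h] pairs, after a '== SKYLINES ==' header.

== SKYLINES ==
[[12,7],[21,0]]
[[12,7],[21,0],[29,19],[30,0]]
[[12,7],[21,0],[29,19],[30,0],[46,7],[50,0]]
[[12,7],[21,0],[29,19],[30,0],[37,8],[40,0],[46,7],[50,0]]
[[12,7],[21,0],[29,19],[30,0],[37,8],[40,7],[42,0],[46,7],[50,0]]
[[12,7],[21,0],[29,19],[30,0],[35,8],[40,7],[42,0],[46,7],[50,0]]
[[12,7],[21,19],[30,0],[35,8],[40,7],[42,0],[46,7],[50,0]]
[[1,11],[16,7],[21,19],[30,0],[35,8],[40,7],[42,0],[46,7],[50,0]]
[[1,11],[16,7],[21,19],[30,8],[40,7],[42,0],[46,7],[50,0]]
[[1,11],[16,7],[21,19],[30,8],[37,11],[43,0],[46,7],[50,0]]
[[1,11],[16,7],[21,19],[30,8],[37,11],[43,9],[50,0]]
[[1,11],[16,7],[21,20],[26,19],[30,8],[37,11],[43,9],[50,0]]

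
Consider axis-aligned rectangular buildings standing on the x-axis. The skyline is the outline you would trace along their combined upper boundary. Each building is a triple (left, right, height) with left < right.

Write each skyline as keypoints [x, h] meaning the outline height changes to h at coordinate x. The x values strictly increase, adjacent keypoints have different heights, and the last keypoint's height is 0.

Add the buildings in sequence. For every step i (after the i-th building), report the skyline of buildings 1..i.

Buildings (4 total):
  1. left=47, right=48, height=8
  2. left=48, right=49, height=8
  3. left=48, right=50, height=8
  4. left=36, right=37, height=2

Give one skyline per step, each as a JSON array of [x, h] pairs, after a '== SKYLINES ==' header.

== SKYLINES ==
[[47,8],[48,0]]
[[47,8],[49,0]]
[[47,8],[50,0]]
[[36,2],[37,0],[47,8],[50,0]]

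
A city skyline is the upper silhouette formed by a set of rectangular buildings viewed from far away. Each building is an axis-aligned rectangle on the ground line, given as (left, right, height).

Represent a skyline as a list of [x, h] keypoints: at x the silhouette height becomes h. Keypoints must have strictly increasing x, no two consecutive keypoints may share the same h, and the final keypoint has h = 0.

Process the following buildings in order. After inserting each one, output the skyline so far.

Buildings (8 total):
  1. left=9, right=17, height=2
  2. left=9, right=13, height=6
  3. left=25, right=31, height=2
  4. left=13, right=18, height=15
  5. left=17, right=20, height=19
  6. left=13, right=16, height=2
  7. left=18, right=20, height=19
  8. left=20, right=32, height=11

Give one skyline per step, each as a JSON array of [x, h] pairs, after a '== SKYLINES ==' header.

== SKYLINES ==
[[9,2],[17,0]]
[[9,6],[13,2],[17,0]]
[[9,6],[13,2],[17,0],[25,2],[31,0]]
[[9,6],[13,15],[18,0],[25,2],[31,0]]
[[9,6],[13,15],[17,19],[20,0],[25,2],[31,0]]
[[9,6],[13,15],[17,19],[20,0],[25,2],[31,0]]
[[9,6],[13,15],[17,19],[20,0],[25,2],[31,0]]
[[9,6],[13,15],[17,19],[20,11],[32,0]]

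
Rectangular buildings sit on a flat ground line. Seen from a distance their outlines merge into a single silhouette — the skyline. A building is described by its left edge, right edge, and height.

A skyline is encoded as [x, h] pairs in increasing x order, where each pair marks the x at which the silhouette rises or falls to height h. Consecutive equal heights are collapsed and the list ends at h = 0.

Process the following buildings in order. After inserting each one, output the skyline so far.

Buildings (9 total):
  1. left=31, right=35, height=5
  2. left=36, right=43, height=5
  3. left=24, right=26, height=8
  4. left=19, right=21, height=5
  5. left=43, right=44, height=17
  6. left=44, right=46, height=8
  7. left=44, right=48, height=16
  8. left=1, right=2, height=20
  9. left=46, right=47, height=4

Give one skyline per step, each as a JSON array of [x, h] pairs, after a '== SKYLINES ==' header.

== SKYLINES ==
[[31,5],[35,0]]
[[31,5],[35,0],[36,5],[43,0]]
[[24,8],[26,0],[31,5],[35,0],[36,5],[43,0]]
[[19,5],[21,0],[24,8],[26,0],[31,5],[35,0],[36,5],[43,0]]
[[19,5],[21,0],[24,8],[26,0],[31,5],[35,0],[36,5],[43,17],[44,0]]
[[19,5],[21,0],[24,8],[26,0],[31,5],[35,0],[36,5],[43,17],[44,8],[46,0]]
[[19,5],[21,0],[24,8],[26,0],[31,5],[35,0],[36,5],[43,17],[44,16],[48,0]]
[[1,20],[2,0],[19,5],[21,0],[24,8],[26,0],[31,5],[35,0],[36,5],[43,17],[44,16],[48,0]]
[[1,20],[2,0],[19,5],[21,0],[24,8],[26,0],[31,5],[35,0],[36,5],[43,17],[44,16],[48,0]]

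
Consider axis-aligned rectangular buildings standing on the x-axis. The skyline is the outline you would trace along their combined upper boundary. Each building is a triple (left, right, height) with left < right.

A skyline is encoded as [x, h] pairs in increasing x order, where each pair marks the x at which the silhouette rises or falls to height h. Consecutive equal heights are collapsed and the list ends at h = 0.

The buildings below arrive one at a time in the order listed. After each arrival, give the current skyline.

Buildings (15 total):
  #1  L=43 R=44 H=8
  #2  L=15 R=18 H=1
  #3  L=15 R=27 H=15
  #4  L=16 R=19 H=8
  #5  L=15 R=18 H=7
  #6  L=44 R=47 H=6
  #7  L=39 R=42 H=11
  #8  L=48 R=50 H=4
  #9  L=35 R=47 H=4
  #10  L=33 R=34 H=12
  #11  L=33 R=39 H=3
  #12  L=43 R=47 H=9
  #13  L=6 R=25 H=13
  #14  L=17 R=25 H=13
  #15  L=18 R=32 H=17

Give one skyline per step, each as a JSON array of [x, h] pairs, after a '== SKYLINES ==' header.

== SKYLINES ==
[[43,8],[44,0]]
[[15,1],[18,0],[43,8],[44,0]]
[[15,15],[27,0],[43,8],[44,0]]
[[15,15],[27,0],[43,8],[44,0]]
[[15,15],[27,0],[43,8],[44,0]]
[[15,15],[27,0],[43,8],[44,6],[47,0]]
[[15,15],[27,0],[39,11],[42,0],[43,8],[44,6],[47,0]]
[[15,15],[27,0],[39,11],[42,0],[43,8],[44,6],[47,0],[48,4],[50,0]]
[[15,15],[27,0],[35,4],[39,11],[42,4],[43,8],[44,6],[47,0],[48,4],[50,0]]
[[15,15],[27,0],[33,12],[34,0],[35,4],[39,11],[42,4],[43,8],[44,6],[47,0],[48,4],[50,0]]
[[15,15],[27,0],[33,12],[34,3],[35,4],[39,11],[42,4],[43,8],[44,6],[47,0],[48,4],[50,0]]
[[15,15],[27,0],[33,12],[34,3],[35,4],[39,11],[42,4],[43,9],[47,0],[48,4],[50,0]]
[[6,13],[15,15],[27,0],[33,12],[34,3],[35,4],[39,11],[42,4],[43,9],[47,0],[48,4],[50,0]]
[[6,13],[15,15],[27,0],[33,12],[34,3],[35,4],[39,11],[42,4],[43,9],[47,0],[48,4],[50,0]]
[[6,13],[15,15],[18,17],[32,0],[33,12],[34,3],[35,4],[39,11],[42,4],[43,9],[47,0],[48,4],[50,0]]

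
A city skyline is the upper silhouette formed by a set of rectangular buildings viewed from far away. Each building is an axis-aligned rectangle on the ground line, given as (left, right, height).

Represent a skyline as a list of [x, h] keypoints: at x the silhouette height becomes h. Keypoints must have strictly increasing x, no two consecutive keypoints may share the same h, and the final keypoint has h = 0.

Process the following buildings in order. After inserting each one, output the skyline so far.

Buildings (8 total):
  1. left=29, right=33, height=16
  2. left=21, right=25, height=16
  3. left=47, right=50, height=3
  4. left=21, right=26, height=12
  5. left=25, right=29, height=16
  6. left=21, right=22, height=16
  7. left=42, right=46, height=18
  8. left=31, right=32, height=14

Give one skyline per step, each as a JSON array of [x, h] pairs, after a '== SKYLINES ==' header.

== SKYLINES ==
[[29,16],[33,0]]
[[21,16],[25,0],[29,16],[33,0]]
[[21,16],[25,0],[29,16],[33,0],[47,3],[50,0]]
[[21,16],[25,12],[26,0],[29,16],[33,0],[47,3],[50,0]]
[[21,16],[33,0],[47,3],[50,0]]
[[21,16],[33,0],[47,3],[50,0]]
[[21,16],[33,0],[42,18],[46,0],[47,3],[50,0]]
[[21,16],[33,0],[42,18],[46,0],[47,3],[50,0]]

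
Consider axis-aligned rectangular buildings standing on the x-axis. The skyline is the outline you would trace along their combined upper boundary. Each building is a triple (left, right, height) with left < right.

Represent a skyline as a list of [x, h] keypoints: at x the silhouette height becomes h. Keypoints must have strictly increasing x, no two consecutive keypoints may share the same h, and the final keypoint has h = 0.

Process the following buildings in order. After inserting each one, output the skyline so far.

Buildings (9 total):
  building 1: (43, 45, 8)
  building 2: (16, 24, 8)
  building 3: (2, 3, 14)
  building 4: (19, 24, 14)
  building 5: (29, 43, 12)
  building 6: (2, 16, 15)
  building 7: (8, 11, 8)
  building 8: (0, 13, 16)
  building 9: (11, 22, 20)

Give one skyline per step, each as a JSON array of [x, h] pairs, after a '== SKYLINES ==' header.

== SKYLINES ==
[[43,8],[45,0]]
[[16,8],[24,0],[43,8],[45,0]]
[[2,14],[3,0],[16,8],[24,0],[43,8],[45,0]]
[[2,14],[3,0],[16,8],[19,14],[24,0],[43,8],[45,0]]
[[2,14],[3,0],[16,8],[19,14],[24,0],[29,12],[43,8],[45,0]]
[[2,15],[16,8],[19,14],[24,0],[29,12],[43,8],[45,0]]
[[2,15],[16,8],[19,14],[24,0],[29,12],[43,8],[45,0]]
[[0,16],[13,15],[16,8],[19,14],[24,0],[29,12],[43,8],[45,0]]
[[0,16],[11,20],[22,14],[24,0],[29,12],[43,8],[45,0]]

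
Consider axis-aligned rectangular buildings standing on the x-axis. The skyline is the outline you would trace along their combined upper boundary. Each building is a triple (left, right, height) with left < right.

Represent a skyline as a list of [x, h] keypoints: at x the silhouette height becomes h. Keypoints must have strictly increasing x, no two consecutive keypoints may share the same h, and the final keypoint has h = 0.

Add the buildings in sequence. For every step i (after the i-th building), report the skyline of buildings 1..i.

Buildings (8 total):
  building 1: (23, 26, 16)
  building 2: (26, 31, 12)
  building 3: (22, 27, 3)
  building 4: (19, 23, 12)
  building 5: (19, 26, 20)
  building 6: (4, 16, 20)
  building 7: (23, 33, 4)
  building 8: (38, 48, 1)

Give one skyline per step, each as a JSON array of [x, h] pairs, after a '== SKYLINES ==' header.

== SKYLINES ==
[[23,16],[26,0]]
[[23,16],[26,12],[31,0]]
[[22,3],[23,16],[26,12],[31,0]]
[[19,12],[23,16],[26,12],[31,0]]
[[19,20],[26,12],[31,0]]
[[4,20],[16,0],[19,20],[26,12],[31,0]]
[[4,20],[16,0],[19,20],[26,12],[31,4],[33,0]]
[[4,20],[16,0],[19,20],[26,12],[31,4],[33,0],[38,1],[48,0]]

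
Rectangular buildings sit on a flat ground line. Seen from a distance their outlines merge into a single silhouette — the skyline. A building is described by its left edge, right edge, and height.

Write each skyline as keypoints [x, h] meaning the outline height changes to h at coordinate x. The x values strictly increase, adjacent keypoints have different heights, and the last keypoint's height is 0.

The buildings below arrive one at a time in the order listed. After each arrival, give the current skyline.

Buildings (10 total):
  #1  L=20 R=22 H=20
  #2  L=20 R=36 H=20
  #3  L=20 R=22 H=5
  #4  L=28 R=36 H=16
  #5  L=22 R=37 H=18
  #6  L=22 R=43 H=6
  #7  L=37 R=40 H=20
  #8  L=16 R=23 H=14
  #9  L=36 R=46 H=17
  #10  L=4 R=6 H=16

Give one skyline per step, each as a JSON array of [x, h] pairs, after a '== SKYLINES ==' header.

== SKYLINES ==
[[20,20],[22,0]]
[[20,20],[36,0]]
[[20,20],[36,0]]
[[20,20],[36,0]]
[[20,20],[36,18],[37,0]]
[[20,20],[36,18],[37,6],[43,0]]
[[20,20],[36,18],[37,20],[40,6],[43,0]]
[[16,14],[20,20],[36,18],[37,20],[40,6],[43,0]]
[[16,14],[20,20],[36,18],[37,20],[40,17],[46,0]]
[[4,16],[6,0],[16,14],[20,20],[36,18],[37,20],[40,17],[46,0]]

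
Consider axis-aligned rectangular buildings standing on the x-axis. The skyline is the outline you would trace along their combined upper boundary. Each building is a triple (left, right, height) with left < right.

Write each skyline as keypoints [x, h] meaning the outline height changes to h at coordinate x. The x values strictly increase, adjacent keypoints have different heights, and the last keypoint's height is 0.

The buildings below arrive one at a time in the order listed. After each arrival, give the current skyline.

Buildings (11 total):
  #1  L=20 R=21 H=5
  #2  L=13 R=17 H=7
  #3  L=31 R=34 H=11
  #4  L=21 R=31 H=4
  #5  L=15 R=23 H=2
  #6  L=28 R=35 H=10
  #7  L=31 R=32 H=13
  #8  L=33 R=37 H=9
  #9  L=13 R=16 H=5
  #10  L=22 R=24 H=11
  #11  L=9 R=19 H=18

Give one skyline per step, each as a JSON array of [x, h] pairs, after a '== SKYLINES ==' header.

== SKYLINES ==
[[20,5],[21,0]]
[[13,7],[17,0],[20,5],[21,0]]
[[13,7],[17,0],[20,5],[21,0],[31,11],[34,0]]
[[13,7],[17,0],[20,5],[21,4],[31,11],[34,0]]
[[13,7],[17,2],[20,5],[21,4],[31,11],[34,0]]
[[13,7],[17,2],[20,5],[21,4],[28,10],[31,11],[34,10],[35,0]]
[[13,7],[17,2],[20,5],[21,4],[28,10],[31,13],[32,11],[34,10],[35,0]]
[[13,7],[17,2],[20,5],[21,4],[28,10],[31,13],[32,11],[34,10],[35,9],[37,0]]
[[13,7],[17,2],[20,5],[21,4],[28,10],[31,13],[32,11],[34,10],[35,9],[37,0]]
[[13,7],[17,2],[20,5],[21,4],[22,11],[24,4],[28,10],[31,13],[32,11],[34,10],[35,9],[37,0]]
[[9,18],[19,2],[20,5],[21,4],[22,11],[24,4],[28,10],[31,13],[32,11],[34,10],[35,9],[37,0]]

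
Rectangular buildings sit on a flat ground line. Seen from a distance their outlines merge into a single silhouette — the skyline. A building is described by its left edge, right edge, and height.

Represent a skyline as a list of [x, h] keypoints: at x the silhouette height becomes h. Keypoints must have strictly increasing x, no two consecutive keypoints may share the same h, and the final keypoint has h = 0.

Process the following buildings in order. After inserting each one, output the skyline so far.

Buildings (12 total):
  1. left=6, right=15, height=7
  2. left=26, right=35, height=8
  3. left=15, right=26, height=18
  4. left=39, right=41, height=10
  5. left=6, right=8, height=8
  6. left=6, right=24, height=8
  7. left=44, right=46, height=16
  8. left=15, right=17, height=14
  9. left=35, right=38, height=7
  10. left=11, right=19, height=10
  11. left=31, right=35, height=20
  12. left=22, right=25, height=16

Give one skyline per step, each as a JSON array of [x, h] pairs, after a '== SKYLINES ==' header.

== SKYLINES ==
[[6,7],[15,0]]
[[6,7],[15,0],[26,8],[35,0]]
[[6,7],[15,18],[26,8],[35,0]]
[[6,7],[15,18],[26,8],[35,0],[39,10],[41,0]]
[[6,8],[8,7],[15,18],[26,8],[35,0],[39,10],[41,0]]
[[6,8],[15,18],[26,8],[35,0],[39,10],[41,0]]
[[6,8],[15,18],[26,8],[35,0],[39,10],[41,0],[44,16],[46,0]]
[[6,8],[15,18],[26,8],[35,0],[39,10],[41,0],[44,16],[46,0]]
[[6,8],[15,18],[26,8],[35,7],[38,0],[39,10],[41,0],[44,16],[46,0]]
[[6,8],[11,10],[15,18],[26,8],[35,7],[38,0],[39,10],[41,0],[44,16],[46,0]]
[[6,8],[11,10],[15,18],[26,8],[31,20],[35,7],[38,0],[39,10],[41,0],[44,16],[46,0]]
[[6,8],[11,10],[15,18],[26,8],[31,20],[35,7],[38,0],[39,10],[41,0],[44,16],[46,0]]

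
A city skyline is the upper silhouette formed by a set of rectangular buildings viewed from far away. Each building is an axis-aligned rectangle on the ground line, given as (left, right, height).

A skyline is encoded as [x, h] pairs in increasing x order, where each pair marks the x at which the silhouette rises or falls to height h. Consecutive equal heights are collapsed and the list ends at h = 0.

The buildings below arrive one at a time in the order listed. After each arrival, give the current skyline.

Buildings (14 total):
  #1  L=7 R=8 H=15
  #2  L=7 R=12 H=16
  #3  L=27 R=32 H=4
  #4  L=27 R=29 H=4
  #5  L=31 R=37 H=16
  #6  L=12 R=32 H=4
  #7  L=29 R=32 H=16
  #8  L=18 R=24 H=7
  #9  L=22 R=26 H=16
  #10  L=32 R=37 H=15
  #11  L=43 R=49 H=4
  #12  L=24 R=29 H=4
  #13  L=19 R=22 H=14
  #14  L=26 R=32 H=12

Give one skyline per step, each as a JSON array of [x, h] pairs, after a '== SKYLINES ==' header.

== SKYLINES ==
[[7,15],[8,0]]
[[7,16],[12,0]]
[[7,16],[12,0],[27,4],[32,0]]
[[7,16],[12,0],[27,4],[32,0]]
[[7,16],[12,0],[27,4],[31,16],[37,0]]
[[7,16],[12,4],[31,16],[37,0]]
[[7,16],[12,4],[29,16],[37,0]]
[[7,16],[12,4],[18,7],[24,4],[29,16],[37,0]]
[[7,16],[12,4],[18,7],[22,16],[26,4],[29,16],[37,0]]
[[7,16],[12,4],[18,7],[22,16],[26,4],[29,16],[37,0]]
[[7,16],[12,4],[18,7],[22,16],[26,4],[29,16],[37,0],[43,4],[49,0]]
[[7,16],[12,4],[18,7],[22,16],[26,4],[29,16],[37,0],[43,4],[49,0]]
[[7,16],[12,4],[18,7],[19,14],[22,16],[26,4],[29,16],[37,0],[43,4],[49,0]]
[[7,16],[12,4],[18,7],[19,14],[22,16],[26,12],[29,16],[37,0],[43,4],[49,0]]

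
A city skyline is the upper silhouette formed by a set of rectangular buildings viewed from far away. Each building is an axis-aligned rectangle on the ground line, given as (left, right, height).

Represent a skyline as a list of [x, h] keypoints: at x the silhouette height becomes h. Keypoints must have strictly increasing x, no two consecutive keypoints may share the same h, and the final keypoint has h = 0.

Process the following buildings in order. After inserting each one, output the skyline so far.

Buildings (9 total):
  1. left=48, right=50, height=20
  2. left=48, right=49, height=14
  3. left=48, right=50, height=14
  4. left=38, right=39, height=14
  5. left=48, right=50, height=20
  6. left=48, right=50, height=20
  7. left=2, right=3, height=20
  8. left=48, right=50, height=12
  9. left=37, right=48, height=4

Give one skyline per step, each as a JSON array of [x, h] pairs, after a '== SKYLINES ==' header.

== SKYLINES ==
[[48,20],[50,0]]
[[48,20],[50,0]]
[[48,20],[50,0]]
[[38,14],[39,0],[48,20],[50,0]]
[[38,14],[39,0],[48,20],[50,0]]
[[38,14],[39,0],[48,20],[50,0]]
[[2,20],[3,0],[38,14],[39,0],[48,20],[50,0]]
[[2,20],[3,0],[38,14],[39,0],[48,20],[50,0]]
[[2,20],[3,0],[37,4],[38,14],[39,4],[48,20],[50,0]]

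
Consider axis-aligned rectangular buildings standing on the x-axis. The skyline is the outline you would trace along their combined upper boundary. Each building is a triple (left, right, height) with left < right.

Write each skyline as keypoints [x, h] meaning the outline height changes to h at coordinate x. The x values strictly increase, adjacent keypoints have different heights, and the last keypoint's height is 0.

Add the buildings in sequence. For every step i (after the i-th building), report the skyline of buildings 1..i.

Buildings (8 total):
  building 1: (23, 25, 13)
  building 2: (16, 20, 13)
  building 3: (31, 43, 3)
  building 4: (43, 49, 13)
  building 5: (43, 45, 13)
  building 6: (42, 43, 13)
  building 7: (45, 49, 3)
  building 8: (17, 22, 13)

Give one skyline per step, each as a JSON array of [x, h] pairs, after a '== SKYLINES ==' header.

== SKYLINES ==
[[23,13],[25,0]]
[[16,13],[20,0],[23,13],[25,0]]
[[16,13],[20,0],[23,13],[25,0],[31,3],[43,0]]
[[16,13],[20,0],[23,13],[25,0],[31,3],[43,13],[49,0]]
[[16,13],[20,0],[23,13],[25,0],[31,3],[43,13],[49,0]]
[[16,13],[20,0],[23,13],[25,0],[31,3],[42,13],[49,0]]
[[16,13],[20,0],[23,13],[25,0],[31,3],[42,13],[49,0]]
[[16,13],[22,0],[23,13],[25,0],[31,3],[42,13],[49,0]]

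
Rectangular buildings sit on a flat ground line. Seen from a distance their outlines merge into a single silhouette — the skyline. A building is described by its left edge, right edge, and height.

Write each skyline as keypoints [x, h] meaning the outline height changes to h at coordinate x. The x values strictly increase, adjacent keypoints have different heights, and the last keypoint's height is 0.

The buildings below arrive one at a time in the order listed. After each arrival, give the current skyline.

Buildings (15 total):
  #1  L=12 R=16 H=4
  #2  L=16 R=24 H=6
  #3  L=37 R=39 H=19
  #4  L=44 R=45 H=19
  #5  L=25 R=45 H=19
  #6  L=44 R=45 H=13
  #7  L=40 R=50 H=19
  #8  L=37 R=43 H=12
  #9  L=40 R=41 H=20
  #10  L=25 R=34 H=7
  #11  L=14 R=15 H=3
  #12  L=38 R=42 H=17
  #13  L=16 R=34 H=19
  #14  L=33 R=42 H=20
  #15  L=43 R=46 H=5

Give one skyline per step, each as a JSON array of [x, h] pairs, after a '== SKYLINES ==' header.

== SKYLINES ==
[[12,4],[16,0]]
[[12,4],[16,6],[24,0]]
[[12,4],[16,6],[24,0],[37,19],[39,0]]
[[12,4],[16,6],[24,0],[37,19],[39,0],[44,19],[45,0]]
[[12,4],[16,6],[24,0],[25,19],[45,0]]
[[12,4],[16,6],[24,0],[25,19],[45,0]]
[[12,4],[16,6],[24,0],[25,19],[50,0]]
[[12,4],[16,6],[24,0],[25,19],[50,0]]
[[12,4],[16,6],[24,0],[25,19],[40,20],[41,19],[50,0]]
[[12,4],[16,6],[24,0],[25,19],[40,20],[41,19],[50,0]]
[[12,4],[16,6],[24,0],[25,19],[40,20],[41,19],[50,0]]
[[12,4],[16,6],[24,0],[25,19],[40,20],[41,19],[50,0]]
[[12,4],[16,19],[40,20],[41,19],[50,0]]
[[12,4],[16,19],[33,20],[42,19],[50,0]]
[[12,4],[16,19],[33,20],[42,19],[50,0]]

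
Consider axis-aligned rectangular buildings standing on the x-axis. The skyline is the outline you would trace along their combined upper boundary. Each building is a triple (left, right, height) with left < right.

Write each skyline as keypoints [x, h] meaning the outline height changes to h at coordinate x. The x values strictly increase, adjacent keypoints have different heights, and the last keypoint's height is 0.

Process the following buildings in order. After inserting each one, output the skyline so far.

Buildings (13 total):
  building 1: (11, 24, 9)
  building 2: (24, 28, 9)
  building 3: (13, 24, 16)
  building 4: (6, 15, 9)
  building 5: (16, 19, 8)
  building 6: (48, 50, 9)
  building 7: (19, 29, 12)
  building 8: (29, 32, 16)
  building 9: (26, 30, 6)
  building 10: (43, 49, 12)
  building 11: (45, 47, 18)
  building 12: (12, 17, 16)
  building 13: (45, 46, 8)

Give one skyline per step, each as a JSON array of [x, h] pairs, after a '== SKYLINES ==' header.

== SKYLINES ==
[[11,9],[24,0]]
[[11,9],[28,0]]
[[11,9],[13,16],[24,9],[28,0]]
[[6,9],[13,16],[24,9],[28,0]]
[[6,9],[13,16],[24,9],[28,0]]
[[6,9],[13,16],[24,9],[28,0],[48,9],[50,0]]
[[6,9],[13,16],[24,12],[29,0],[48,9],[50,0]]
[[6,9],[13,16],[24,12],[29,16],[32,0],[48,9],[50,0]]
[[6,9],[13,16],[24,12],[29,16],[32,0],[48,9],[50,0]]
[[6,9],[13,16],[24,12],[29,16],[32,0],[43,12],[49,9],[50,0]]
[[6,9],[13,16],[24,12],[29,16],[32,0],[43,12],[45,18],[47,12],[49,9],[50,0]]
[[6,9],[12,16],[24,12],[29,16],[32,0],[43,12],[45,18],[47,12],[49,9],[50,0]]
[[6,9],[12,16],[24,12],[29,16],[32,0],[43,12],[45,18],[47,12],[49,9],[50,0]]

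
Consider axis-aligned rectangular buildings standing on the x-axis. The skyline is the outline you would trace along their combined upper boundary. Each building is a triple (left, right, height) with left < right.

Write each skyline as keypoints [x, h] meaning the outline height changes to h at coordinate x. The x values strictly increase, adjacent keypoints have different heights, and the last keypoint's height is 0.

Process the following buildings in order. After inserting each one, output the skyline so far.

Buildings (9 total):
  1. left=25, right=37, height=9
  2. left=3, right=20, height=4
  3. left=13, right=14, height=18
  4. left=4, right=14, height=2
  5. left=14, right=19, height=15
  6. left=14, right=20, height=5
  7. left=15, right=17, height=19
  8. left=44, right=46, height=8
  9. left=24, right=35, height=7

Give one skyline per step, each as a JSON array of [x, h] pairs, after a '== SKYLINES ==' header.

== SKYLINES ==
[[25,9],[37,0]]
[[3,4],[20,0],[25,9],[37,0]]
[[3,4],[13,18],[14,4],[20,0],[25,9],[37,0]]
[[3,4],[13,18],[14,4],[20,0],[25,9],[37,0]]
[[3,4],[13,18],[14,15],[19,4],[20,0],[25,9],[37,0]]
[[3,4],[13,18],[14,15],[19,5],[20,0],[25,9],[37,0]]
[[3,4],[13,18],[14,15],[15,19],[17,15],[19,5],[20,0],[25,9],[37,0]]
[[3,4],[13,18],[14,15],[15,19],[17,15],[19,5],[20,0],[25,9],[37,0],[44,8],[46,0]]
[[3,4],[13,18],[14,15],[15,19],[17,15],[19,5],[20,0],[24,7],[25,9],[37,0],[44,8],[46,0]]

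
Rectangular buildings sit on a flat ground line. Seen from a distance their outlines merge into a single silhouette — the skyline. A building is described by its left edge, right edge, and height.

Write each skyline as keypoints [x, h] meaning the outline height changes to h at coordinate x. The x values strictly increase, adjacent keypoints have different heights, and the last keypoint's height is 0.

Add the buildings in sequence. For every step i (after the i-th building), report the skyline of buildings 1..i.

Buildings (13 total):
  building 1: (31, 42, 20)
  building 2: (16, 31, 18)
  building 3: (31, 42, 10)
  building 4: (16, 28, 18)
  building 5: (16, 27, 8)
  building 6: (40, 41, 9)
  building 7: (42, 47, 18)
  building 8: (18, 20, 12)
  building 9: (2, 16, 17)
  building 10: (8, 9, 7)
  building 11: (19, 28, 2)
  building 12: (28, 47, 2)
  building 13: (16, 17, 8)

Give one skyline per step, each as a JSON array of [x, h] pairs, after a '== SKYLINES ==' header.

== SKYLINES ==
[[31,20],[42,0]]
[[16,18],[31,20],[42,0]]
[[16,18],[31,20],[42,0]]
[[16,18],[31,20],[42,0]]
[[16,18],[31,20],[42,0]]
[[16,18],[31,20],[42,0]]
[[16,18],[31,20],[42,18],[47,0]]
[[16,18],[31,20],[42,18],[47,0]]
[[2,17],[16,18],[31,20],[42,18],[47,0]]
[[2,17],[16,18],[31,20],[42,18],[47,0]]
[[2,17],[16,18],[31,20],[42,18],[47,0]]
[[2,17],[16,18],[31,20],[42,18],[47,0]]
[[2,17],[16,18],[31,20],[42,18],[47,0]]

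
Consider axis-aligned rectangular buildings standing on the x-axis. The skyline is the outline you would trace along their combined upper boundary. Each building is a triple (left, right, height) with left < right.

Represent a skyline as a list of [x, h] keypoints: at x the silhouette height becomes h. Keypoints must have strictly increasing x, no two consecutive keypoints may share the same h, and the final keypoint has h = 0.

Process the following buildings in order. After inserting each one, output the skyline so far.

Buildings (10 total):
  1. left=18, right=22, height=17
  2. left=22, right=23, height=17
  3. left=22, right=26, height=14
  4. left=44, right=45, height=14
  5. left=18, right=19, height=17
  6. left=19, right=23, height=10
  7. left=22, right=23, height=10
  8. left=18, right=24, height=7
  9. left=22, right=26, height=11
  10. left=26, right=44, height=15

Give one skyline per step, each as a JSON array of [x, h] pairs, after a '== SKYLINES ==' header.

== SKYLINES ==
[[18,17],[22,0]]
[[18,17],[23,0]]
[[18,17],[23,14],[26,0]]
[[18,17],[23,14],[26,0],[44,14],[45,0]]
[[18,17],[23,14],[26,0],[44,14],[45,0]]
[[18,17],[23,14],[26,0],[44,14],[45,0]]
[[18,17],[23,14],[26,0],[44,14],[45,0]]
[[18,17],[23,14],[26,0],[44,14],[45,0]]
[[18,17],[23,14],[26,0],[44,14],[45,0]]
[[18,17],[23,14],[26,15],[44,14],[45,0]]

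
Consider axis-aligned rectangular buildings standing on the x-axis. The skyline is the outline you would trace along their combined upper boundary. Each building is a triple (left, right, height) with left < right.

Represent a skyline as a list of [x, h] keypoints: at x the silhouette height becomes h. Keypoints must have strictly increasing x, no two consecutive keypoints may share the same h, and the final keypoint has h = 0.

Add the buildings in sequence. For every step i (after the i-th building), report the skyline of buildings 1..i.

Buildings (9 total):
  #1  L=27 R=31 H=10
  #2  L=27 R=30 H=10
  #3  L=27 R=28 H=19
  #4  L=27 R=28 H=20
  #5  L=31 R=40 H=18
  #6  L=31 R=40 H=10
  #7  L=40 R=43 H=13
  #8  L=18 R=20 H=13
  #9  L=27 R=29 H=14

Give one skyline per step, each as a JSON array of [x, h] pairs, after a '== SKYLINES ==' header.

== SKYLINES ==
[[27,10],[31,0]]
[[27,10],[31,0]]
[[27,19],[28,10],[31,0]]
[[27,20],[28,10],[31,0]]
[[27,20],[28,10],[31,18],[40,0]]
[[27,20],[28,10],[31,18],[40,0]]
[[27,20],[28,10],[31,18],[40,13],[43,0]]
[[18,13],[20,0],[27,20],[28,10],[31,18],[40,13],[43,0]]
[[18,13],[20,0],[27,20],[28,14],[29,10],[31,18],[40,13],[43,0]]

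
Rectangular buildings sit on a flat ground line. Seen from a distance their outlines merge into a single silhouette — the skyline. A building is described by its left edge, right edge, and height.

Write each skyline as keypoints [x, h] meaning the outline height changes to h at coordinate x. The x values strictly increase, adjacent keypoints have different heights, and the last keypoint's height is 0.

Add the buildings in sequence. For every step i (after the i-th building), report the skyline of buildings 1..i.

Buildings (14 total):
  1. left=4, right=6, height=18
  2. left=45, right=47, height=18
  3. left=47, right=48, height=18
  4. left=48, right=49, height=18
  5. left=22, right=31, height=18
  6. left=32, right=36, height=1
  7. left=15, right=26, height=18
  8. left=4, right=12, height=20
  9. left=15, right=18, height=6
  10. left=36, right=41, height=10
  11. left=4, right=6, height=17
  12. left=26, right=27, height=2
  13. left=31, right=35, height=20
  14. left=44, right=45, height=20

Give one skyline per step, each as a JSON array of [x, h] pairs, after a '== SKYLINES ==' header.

== SKYLINES ==
[[4,18],[6,0]]
[[4,18],[6,0],[45,18],[47,0]]
[[4,18],[6,0],[45,18],[48,0]]
[[4,18],[6,0],[45,18],[49,0]]
[[4,18],[6,0],[22,18],[31,0],[45,18],[49,0]]
[[4,18],[6,0],[22,18],[31,0],[32,1],[36,0],[45,18],[49,0]]
[[4,18],[6,0],[15,18],[31,0],[32,1],[36,0],[45,18],[49,0]]
[[4,20],[12,0],[15,18],[31,0],[32,1],[36,0],[45,18],[49,0]]
[[4,20],[12,0],[15,18],[31,0],[32,1],[36,0],[45,18],[49,0]]
[[4,20],[12,0],[15,18],[31,0],[32,1],[36,10],[41,0],[45,18],[49,0]]
[[4,20],[12,0],[15,18],[31,0],[32,1],[36,10],[41,0],[45,18],[49,0]]
[[4,20],[12,0],[15,18],[31,0],[32,1],[36,10],[41,0],[45,18],[49,0]]
[[4,20],[12,0],[15,18],[31,20],[35,1],[36,10],[41,0],[45,18],[49,0]]
[[4,20],[12,0],[15,18],[31,20],[35,1],[36,10],[41,0],[44,20],[45,18],[49,0]]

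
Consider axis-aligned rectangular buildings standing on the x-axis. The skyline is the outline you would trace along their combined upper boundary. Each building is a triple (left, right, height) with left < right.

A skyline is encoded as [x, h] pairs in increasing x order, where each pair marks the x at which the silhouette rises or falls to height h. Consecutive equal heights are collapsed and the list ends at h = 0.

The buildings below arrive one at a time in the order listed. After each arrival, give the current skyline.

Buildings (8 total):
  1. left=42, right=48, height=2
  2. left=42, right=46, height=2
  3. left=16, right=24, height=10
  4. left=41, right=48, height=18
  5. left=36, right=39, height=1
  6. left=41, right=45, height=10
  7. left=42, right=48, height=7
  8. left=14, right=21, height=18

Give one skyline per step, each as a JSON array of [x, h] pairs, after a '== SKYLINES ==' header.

== SKYLINES ==
[[42,2],[48,0]]
[[42,2],[48,0]]
[[16,10],[24,0],[42,2],[48,0]]
[[16,10],[24,0],[41,18],[48,0]]
[[16,10],[24,0],[36,1],[39,0],[41,18],[48,0]]
[[16,10],[24,0],[36,1],[39,0],[41,18],[48,0]]
[[16,10],[24,0],[36,1],[39,0],[41,18],[48,0]]
[[14,18],[21,10],[24,0],[36,1],[39,0],[41,18],[48,0]]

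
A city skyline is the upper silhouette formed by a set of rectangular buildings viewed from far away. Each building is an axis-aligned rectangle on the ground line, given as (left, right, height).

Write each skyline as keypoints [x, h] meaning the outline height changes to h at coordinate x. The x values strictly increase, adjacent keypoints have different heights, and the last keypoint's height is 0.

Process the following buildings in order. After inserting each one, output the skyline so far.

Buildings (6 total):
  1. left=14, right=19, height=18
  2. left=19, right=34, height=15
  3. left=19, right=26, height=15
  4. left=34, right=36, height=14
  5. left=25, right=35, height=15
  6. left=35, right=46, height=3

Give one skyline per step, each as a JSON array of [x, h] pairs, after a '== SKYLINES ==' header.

== SKYLINES ==
[[14,18],[19,0]]
[[14,18],[19,15],[34,0]]
[[14,18],[19,15],[34,0]]
[[14,18],[19,15],[34,14],[36,0]]
[[14,18],[19,15],[35,14],[36,0]]
[[14,18],[19,15],[35,14],[36,3],[46,0]]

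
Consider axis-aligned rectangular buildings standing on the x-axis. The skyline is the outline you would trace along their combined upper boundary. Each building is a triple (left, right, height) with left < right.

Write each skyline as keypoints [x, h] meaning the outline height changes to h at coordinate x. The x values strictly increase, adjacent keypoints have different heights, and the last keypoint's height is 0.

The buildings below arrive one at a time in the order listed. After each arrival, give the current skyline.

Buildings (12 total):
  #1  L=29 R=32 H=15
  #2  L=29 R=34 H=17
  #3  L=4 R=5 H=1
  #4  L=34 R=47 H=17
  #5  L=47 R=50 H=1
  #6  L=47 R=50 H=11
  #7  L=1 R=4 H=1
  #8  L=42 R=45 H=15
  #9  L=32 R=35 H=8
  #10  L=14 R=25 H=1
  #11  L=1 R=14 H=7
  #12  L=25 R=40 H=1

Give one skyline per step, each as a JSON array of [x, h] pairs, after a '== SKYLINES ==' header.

== SKYLINES ==
[[29,15],[32,0]]
[[29,17],[34,0]]
[[4,1],[5,0],[29,17],[34,0]]
[[4,1],[5,0],[29,17],[47,0]]
[[4,1],[5,0],[29,17],[47,1],[50,0]]
[[4,1],[5,0],[29,17],[47,11],[50,0]]
[[1,1],[5,0],[29,17],[47,11],[50,0]]
[[1,1],[5,0],[29,17],[47,11],[50,0]]
[[1,1],[5,0],[29,17],[47,11],[50,0]]
[[1,1],[5,0],[14,1],[25,0],[29,17],[47,11],[50,0]]
[[1,7],[14,1],[25,0],[29,17],[47,11],[50,0]]
[[1,7],[14,1],[29,17],[47,11],[50,0]]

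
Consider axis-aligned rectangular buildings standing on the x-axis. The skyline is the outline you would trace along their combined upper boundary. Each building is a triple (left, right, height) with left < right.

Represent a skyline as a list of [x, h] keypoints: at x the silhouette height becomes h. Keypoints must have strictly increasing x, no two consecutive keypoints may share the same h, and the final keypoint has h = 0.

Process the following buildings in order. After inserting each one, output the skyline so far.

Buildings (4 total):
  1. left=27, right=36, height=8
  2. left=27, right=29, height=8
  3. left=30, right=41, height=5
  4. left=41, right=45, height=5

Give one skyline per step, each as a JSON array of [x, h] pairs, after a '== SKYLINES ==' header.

== SKYLINES ==
[[27,8],[36,0]]
[[27,8],[36,0]]
[[27,8],[36,5],[41,0]]
[[27,8],[36,5],[45,0]]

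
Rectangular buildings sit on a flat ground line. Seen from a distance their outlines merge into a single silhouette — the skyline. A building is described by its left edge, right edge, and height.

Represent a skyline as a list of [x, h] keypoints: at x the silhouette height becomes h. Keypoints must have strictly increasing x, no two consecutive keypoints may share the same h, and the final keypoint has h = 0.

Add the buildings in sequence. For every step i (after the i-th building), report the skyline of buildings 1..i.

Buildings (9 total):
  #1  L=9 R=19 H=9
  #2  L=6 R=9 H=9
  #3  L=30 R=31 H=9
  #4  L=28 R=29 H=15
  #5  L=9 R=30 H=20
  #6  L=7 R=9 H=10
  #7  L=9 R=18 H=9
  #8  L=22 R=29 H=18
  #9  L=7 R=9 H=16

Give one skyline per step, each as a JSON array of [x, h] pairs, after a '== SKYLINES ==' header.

== SKYLINES ==
[[9,9],[19,0]]
[[6,9],[19,0]]
[[6,9],[19,0],[30,9],[31,0]]
[[6,9],[19,0],[28,15],[29,0],[30,9],[31,0]]
[[6,9],[9,20],[30,9],[31,0]]
[[6,9],[7,10],[9,20],[30,9],[31,0]]
[[6,9],[7,10],[9,20],[30,9],[31,0]]
[[6,9],[7,10],[9,20],[30,9],[31,0]]
[[6,9],[7,16],[9,20],[30,9],[31,0]]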